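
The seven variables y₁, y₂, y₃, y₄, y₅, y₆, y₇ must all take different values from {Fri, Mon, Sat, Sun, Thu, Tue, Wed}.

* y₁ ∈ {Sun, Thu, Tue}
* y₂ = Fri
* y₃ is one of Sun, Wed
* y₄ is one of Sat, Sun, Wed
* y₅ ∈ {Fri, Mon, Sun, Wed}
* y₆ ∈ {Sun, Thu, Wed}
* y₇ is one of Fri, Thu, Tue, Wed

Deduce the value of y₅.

y₂ must be Fri (only option left). Remove Fri from y₅, y₇.
The 6 still-open variables together cover exactly {Mon, Sat, Sun, Thu, Tue, Wed} — 6 values for 6 variables — and Mon appears only in y₅'s list, so y₅ = Mon.

Mon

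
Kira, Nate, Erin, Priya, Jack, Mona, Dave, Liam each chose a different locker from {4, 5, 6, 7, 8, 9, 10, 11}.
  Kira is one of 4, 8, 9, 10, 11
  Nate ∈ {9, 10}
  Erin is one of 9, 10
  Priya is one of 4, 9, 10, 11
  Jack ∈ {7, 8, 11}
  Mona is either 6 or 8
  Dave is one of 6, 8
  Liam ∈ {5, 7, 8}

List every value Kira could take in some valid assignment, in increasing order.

4, 11

The 8 variables together cover exactly {4, 5, 6, 7, 8, 9, 10, 11} — 8 values for 8 variables — and 5 appears only in Liam's list, so Liam = 5.
The 7 still-open variables draw from only 7 values {4, 6, 7, 8, 9, 10, 11}, so each is used; only Jack can be 7, hence Jack = 7.
Nate and Erin between them cover only {9, 10} — a naked pair. Remove those values from Kira, Priya.
Mona and Dave between them cover only {6, 8} — a naked pair. Remove those values from Kira.
No further eliminations apply; Kira can still be any of 4, 11.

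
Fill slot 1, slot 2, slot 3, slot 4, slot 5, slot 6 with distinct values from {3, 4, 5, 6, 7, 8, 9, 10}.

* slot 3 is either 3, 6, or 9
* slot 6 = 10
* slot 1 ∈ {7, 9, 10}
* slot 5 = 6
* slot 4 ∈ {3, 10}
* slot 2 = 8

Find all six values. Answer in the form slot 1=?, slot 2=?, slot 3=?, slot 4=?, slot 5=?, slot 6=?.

slot 1=7, slot 2=8, slot 3=9, slot 4=3, slot 5=6, slot 6=10

slot 2's domain is down to {8}, so slot 2 = 8.
That leaves slot 5 = 6. Strike 6 from slot 3.
slot 6's domain is down to {10}, so slot 6 = 10. Remove 10 from slot 1, slot 4.
slot 4's domain is down to {3}, so slot 4 = 3. Strike 3 from slot 3.
slot 3 must be 9 (only option left). So slot 1 can't be 9.
slot 1 has just one choice, so slot 1 = 7.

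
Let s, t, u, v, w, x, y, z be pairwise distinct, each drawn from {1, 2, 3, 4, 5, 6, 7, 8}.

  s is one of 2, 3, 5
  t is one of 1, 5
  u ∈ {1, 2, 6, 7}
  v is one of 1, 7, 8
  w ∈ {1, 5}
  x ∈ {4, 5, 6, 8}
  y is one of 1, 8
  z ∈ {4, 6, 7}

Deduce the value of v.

The 8 variables draw from only 8 values {1, 2, 3, 4, 5, 6, 7, 8}, so each is used; only s can be 3, hence s = 3.
Among the 7 still-open variables, 2 fits only u (and all 7 values in {1, 2, 4, 5, 6, 7, 8} must be used), so u = 2.
t and w between them cover only {1, 5} — a naked pair. Remove those values from v, x, y.
y must be 8 (only option left). Eliminate 8 elsewhere: v, x.
So v = 7.

7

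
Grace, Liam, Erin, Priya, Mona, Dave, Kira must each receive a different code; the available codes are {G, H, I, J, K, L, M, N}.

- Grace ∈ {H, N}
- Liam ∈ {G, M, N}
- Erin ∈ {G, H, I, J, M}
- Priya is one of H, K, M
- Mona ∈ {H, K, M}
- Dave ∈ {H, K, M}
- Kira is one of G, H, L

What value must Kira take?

L

The 3 variables Priya, Mona, Dave are confined to {H, K, M}, which locks those values in; drop them from Grace, Liam, Erin, Kira.
That leaves Grace = N. Remove N from Liam.
Liam's domain is down to {G}, so Liam = G. So Erin, Kira can't be G.
So Kira = L.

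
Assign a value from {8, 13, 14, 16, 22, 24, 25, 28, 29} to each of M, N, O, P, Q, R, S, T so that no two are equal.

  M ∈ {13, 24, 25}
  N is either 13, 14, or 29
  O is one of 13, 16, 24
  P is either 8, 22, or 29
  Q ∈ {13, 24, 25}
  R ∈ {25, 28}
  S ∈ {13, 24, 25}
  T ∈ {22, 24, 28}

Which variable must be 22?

T

The 3 variables M, Q, S are confined to {13, 24, 25}, which locks those values in; drop them from N, O, R, T.
O must be 16 (only option left).
R has just one choice, so R = 28. Remove 28 from T.
So 22 goes to T.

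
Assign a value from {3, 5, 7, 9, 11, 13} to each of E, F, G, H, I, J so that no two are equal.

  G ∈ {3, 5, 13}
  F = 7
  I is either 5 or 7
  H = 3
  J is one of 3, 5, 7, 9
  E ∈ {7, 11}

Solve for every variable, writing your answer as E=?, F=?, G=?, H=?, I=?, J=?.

F's domain is down to {7}, so F = 7. Remove 7 from E, I, J.
That leaves H = 3. So G, J can't be 3.
That leaves I = 5. Strike 5 from G, J.
J's domain is down to {9}, so J = 9.
E has just one choice, so E = 11.
G's domain is down to {13}, so G = 13.

E=11, F=7, G=13, H=3, I=5, J=9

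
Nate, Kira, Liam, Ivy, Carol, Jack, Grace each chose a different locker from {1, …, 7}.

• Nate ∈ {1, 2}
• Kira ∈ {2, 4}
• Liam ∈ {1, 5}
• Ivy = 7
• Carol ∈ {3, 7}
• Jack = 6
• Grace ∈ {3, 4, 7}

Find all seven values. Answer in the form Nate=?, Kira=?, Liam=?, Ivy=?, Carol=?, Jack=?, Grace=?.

Nate=1, Kira=2, Liam=5, Ivy=7, Carol=3, Jack=6, Grace=4

Ivy must be 7 (only option left). Eliminate 7 elsewhere: Carol, Grace.
Carol has just one choice, so Carol = 3. Remove 3 from Grace.
Jack's domain is down to {6}, so Jack = 6.
Grace has just one choice, so Grace = 4. Eliminate 4 elsewhere: Kira.
That leaves Kira = 2. Strike 2 from Nate.
That leaves Nate = 1. Strike 1 from Liam.
Liam has just one choice, so Liam = 5.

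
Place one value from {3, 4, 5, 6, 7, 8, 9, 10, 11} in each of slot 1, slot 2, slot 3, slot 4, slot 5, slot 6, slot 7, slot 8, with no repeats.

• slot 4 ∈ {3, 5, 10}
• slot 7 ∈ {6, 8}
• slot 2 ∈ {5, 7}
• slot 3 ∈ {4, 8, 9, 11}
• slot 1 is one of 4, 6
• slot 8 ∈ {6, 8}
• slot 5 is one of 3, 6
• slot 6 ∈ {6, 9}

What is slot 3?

11

The 2 variables slot 7 and slot 8 are confined to {6, 8}, which locks those values in; drop them from slot 1, slot 3, slot 5, slot 6.
slot 1 has just one choice, so slot 1 = 4. Eliminate 4 elsewhere: slot 3.
slot 5 must be 3 (only option left). Strike 3 from slot 4.
That leaves slot 6 = 9. So slot 3 can't be 9.
So slot 3 = 11.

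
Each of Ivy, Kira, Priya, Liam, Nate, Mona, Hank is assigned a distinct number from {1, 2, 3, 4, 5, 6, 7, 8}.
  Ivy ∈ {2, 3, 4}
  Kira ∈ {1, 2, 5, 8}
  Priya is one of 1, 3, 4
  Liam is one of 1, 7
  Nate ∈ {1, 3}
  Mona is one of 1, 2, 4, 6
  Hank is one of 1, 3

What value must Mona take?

The 2 variables Nate and Hank are confined to {1, 3}, which locks those values in; drop them from Ivy, Kira, Priya, Liam, Mona.
Priya must be 4 (only option left). So Ivy, Mona can't be 4.
Liam has just one choice, so Liam = 7.
That leaves Ivy = 2. Eliminate 2 elsewhere: Kira, Mona.
So Mona = 6.

6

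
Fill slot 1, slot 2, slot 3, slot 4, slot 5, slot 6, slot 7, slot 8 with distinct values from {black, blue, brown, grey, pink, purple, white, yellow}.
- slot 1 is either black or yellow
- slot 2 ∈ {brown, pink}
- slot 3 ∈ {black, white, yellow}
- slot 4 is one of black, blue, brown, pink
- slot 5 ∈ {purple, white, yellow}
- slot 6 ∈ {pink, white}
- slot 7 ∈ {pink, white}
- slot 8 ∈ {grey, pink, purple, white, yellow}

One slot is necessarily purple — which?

slot 5

The 8 variables draw from only 8 values {black, blue, brown, grey, pink, purple, white, yellow}, so each is used; only slot 4 can be blue, hence slot 4 = blue.
Among the 7 still-open variables, brown fits only slot 2 (and all 7 values in {black, brown, grey, pink, purple, white, yellow} must be used), so slot 2 = brown.
The 6 still-open variables draw from only 6 values {black, grey, pink, purple, white, yellow}, so each is used; only slot 8 can be grey, hence slot 8 = grey.
The 5 still-open variables together cover exactly {black, pink, purple, white, yellow} — 5 values for 5 variables — and purple appears only in slot 5's list, so slot 5 = purple.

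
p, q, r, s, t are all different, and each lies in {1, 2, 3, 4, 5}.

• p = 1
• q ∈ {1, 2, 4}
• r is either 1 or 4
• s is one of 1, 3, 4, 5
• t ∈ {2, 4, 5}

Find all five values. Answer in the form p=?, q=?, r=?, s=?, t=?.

p has just one choice, so p = 1. Eliminate 1 elsewhere: q, r, s.
r's domain is down to {4}, so r = 4. Eliminate 4 elsewhere: q, s, t.
That leaves q = 2. Remove 2 from t.
t's domain is down to {5}, so t = 5. Strike 5 from s.
s has just one choice, so s = 3.

p=1, q=2, r=4, s=3, t=5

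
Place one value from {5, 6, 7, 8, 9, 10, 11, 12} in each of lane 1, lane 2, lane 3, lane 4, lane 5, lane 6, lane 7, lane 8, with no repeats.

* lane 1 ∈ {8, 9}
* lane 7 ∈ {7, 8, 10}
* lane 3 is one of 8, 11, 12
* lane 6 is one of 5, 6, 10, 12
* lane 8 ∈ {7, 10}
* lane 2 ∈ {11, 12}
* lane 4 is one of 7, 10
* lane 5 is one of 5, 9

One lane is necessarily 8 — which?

The 8 variables draw from only 8 values {5, 6, 7, 8, 9, 10, 11, 12}, so each is used; only lane 6 can be 6, hence lane 6 = 6.
Among the 7 still-open variables, 5 fits only lane 5 (and all 7 values in {5, 7, 8, 9, 10, 11, 12} must be used), so lane 5 = 5.
The 6 still-open variables draw from only 6 values {7, 8, 9, 10, 11, 12}, so each is used; only lane 1 can be 9, hence lane 1 = 9.
lane 4 and lane 8 share exactly the 2 values {7, 10}; by pigeonhole those values go to them, so strike 7, 10 from lane 7.

lane 7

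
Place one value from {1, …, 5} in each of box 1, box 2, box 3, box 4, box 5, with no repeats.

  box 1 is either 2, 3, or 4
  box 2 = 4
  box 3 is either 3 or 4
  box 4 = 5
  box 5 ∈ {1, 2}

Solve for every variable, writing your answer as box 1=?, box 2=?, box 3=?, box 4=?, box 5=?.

box 2's domain is down to {4}, so box 2 = 4. Remove 4 from box 1, box 3.
box 3 has just one choice, so box 3 = 3. So box 1 can't be 3.
box 4 must be 5 (only option left).
box 1 must be 2 (only option left). Strike 2 from box 5.
box 5 must be 1 (only option left).

box 1=2, box 2=4, box 3=3, box 4=5, box 5=1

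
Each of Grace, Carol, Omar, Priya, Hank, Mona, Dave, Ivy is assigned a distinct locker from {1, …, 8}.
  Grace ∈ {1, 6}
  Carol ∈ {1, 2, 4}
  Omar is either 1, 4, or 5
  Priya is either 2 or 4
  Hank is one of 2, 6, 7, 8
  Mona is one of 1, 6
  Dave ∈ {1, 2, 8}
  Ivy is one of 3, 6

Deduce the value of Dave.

8

The 8 variables together cover exactly {1, 2, 3, 4, 5, 6, 7, 8} — 8 values for 8 variables — and 3 appears only in Ivy's list, so Ivy = 3.
The 7 still-open variables draw from only 7 values {1, 2, 4, 5, 6, 7, 8}, so each is used; only Omar can be 5, hence Omar = 5.
The 6 still-open variables together cover exactly {1, 2, 4, 6, 7, 8} — 6 values for 6 variables — and 7 appears only in Hank's list, so Hank = 7.
The 5 still-open variables draw from only 5 values {1, 2, 4, 6, 8}, so each is used; only Dave can be 8, hence Dave = 8.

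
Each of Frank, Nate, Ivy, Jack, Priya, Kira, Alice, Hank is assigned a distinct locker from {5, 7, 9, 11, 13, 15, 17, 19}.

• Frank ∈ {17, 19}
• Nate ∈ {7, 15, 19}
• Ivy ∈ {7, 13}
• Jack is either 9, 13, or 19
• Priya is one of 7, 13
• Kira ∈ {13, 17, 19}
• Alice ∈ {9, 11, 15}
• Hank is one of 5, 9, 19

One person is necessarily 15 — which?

The 8 variables together cover exactly {5, 7, 9, 11, 13, 15, 17, 19} — 8 values for 8 variables — and 5 appears only in Hank's list, so Hank = 5.
The 7 still-open variables together cover exactly {7, 9, 11, 13, 15, 17, 19} — 7 values for 7 variables — and 11 appears only in Alice's list, so Alice = 11.
Among the 6 still-open variables, 9 fits only Jack (and all 6 values in {7, 9, 13, 15, 17, 19} must be used), so Jack = 9.
The 5 still-open variables draw from only 5 values {7, 13, 15, 17, 19}, so each is used; only Nate can be 15, hence Nate = 15.

Nate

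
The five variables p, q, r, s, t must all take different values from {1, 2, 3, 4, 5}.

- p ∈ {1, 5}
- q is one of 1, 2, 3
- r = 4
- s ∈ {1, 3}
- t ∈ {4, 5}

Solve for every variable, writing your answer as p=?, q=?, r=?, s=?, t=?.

r has just one choice, so r = 4. Remove 4 from t.
t has just one choice, so t = 5. Eliminate 5 elsewhere: p.
p's domain is down to {1}, so p = 1. Remove 1 from q, s.
s must be 3 (only option left). Strike 3 from q.
That leaves q = 2.

p=1, q=2, r=4, s=3, t=5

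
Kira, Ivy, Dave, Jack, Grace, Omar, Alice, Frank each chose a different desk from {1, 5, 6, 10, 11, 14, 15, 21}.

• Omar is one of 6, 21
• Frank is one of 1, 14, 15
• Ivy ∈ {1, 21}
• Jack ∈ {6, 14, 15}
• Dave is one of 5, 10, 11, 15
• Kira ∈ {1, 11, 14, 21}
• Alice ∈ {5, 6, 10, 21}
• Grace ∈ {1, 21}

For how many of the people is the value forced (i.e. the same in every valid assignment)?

Ivy and Grace share exactly the 2 values {1, 21}; by pigeonhole those values go to them, so strike 1, 21 from Kira, Omar, Alice, Frank.
Omar's domain is down to {6}, so Omar = 6. Eliminate 6 elsewhere: Jack, Alice.
Jack and Frank share exactly the 2 values {14, 15}; by pigeonhole those values go to them, so strike 14, 15 from Kira, Dave.
Kira's domain is down to {11}, so Kira = 11. Eliminate 11 elsewhere: Dave.
Determined: Kira=11, Omar=6. The other people each still have more than one consistent value. That makes 2.

2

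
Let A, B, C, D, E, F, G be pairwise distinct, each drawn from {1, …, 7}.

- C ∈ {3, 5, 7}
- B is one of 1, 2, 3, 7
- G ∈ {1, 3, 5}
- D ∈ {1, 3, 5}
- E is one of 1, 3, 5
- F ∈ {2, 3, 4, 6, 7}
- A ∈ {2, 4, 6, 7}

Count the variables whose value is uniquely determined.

2

D, E, G between them cover only {1, 3, 5} — a naked triple. Remove those values from B, C, F.
C's domain is down to {7}, so C = 7. Strike 7 from A, B, F.
B has just one choice, so B = 2. Strike 2 from A, F.
Determined: B=2, C=7. The other variables each still have more than one consistent value. That makes 2.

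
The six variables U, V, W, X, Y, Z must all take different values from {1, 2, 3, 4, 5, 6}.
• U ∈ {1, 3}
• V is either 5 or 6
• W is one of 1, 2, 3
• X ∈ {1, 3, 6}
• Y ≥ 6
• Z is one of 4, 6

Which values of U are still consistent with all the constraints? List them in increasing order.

1, 3

Y must be 6 (only option left). Remove 6 from V, X, Z.
Z has just one choice, so Z = 4.
That leaves V = 5.
The 3 still-open variables together cover exactly {1, 2, 3} — 3 values for 3 variables — and 2 appears only in W's list, so W = 2.
No further eliminations apply; U can still be any of 1, 3.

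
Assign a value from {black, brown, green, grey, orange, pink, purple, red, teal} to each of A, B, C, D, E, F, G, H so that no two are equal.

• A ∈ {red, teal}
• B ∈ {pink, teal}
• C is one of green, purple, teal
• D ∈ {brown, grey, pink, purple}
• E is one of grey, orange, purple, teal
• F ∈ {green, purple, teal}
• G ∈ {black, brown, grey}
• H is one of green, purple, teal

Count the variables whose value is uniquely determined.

2

C, F, H between them cover only {green, purple, teal} — a naked triple. Remove those values from A, B, D, E.
That leaves A = red.
That leaves B = pink. Remove pink from D.
Determined: A=red, B=pink. The other variables each still have more than one consistent value. That makes 2.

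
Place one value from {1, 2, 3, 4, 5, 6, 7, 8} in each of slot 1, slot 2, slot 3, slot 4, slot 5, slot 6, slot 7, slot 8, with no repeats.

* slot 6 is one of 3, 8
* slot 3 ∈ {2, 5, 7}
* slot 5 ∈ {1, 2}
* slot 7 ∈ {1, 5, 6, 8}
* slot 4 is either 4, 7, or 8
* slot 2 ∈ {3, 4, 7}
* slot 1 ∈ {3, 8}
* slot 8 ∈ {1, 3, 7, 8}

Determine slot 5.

2

The 8 variables draw from only 8 values {1, 2, 3, 4, 5, 6, 7, 8}, so each is used; only slot 7 can be 6, hence slot 7 = 6.
The 7 still-open variables together cover exactly {1, 2, 3, 4, 5, 7, 8} — 7 values for 7 variables — and 5 appears only in slot 3's list, so slot 3 = 5.
The 6 still-open variables draw from only 6 values {1, 2, 3, 4, 7, 8}, so each is used; only slot 5 can be 2, hence slot 5 = 2.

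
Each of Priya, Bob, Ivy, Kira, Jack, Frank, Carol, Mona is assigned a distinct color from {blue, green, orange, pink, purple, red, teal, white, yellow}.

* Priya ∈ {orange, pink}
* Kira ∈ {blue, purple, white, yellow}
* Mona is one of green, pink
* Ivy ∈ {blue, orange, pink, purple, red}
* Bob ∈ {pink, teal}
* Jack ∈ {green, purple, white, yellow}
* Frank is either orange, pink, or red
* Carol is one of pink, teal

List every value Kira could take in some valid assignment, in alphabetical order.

blue, purple, white, yellow

The 2 variables Bob and Carol are confined to {pink, teal}, which locks those values in; drop them from Priya, Ivy, Frank, Mona.
Priya must be orange (only option left). Eliminate orange elsewhere: Ivy, Frank.
That leaves Frank = red. Strike red from Ivy.
Mona's domain is down to {green}, so Mona = green. Remove green from Jack.
No further eliminations apply; Kira can still be any of blue, purple, white, yellow.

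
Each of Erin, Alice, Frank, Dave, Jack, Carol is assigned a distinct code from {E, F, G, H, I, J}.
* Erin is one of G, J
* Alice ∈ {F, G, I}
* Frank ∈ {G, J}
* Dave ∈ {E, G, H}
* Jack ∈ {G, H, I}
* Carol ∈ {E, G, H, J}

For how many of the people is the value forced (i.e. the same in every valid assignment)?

2

The 6 variables together cover exactly {E, F, G, H, I, J} — 6 values for 6 variables — and F appears only in Alice's list, so Alice = F.
The 5 still-open variables together cover exactly {E, G, H, I, J} — 5 values for 5 variables — and I appears only in Jack's list, so Jack = I.
Erin and Frank between them cover only {G, J} — a naked pair. Remove those values from Dave, Carol.
Determined: Alice=F, Jack=I. The other people each still have more than one consistent value. That makes 2.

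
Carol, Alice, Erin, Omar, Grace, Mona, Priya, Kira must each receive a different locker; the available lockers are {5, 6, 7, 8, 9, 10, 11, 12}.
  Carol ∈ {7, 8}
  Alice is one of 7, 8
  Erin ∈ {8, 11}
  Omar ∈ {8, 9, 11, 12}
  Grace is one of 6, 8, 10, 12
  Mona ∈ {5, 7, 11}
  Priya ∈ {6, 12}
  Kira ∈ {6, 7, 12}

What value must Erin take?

The 8 variables together cover exactly {5, 6, 7, 8, 9, 10, 11, 12} — 8 values for 8 variables — and 5 appears only in Mona's list, so Mona = 5.
The 7 still-open variables together cover exactly {6, 7, 8, 9, 10, 11, 12} — 7 values for 7 variables — and 9 appears only in Omar's list, so Omar = 9.
Among the 6 still-open variables, 10 fits only Grace (and all 6 values in {6, 7, 8, 10, 11, 12} must be used), so Grace = 10.
The 5 still-open variables together cover exactly {6, 7, 8, 11, 12} — 5 values for 5 variables — and 11 appears only in Erin's list, so Erin = 11.

11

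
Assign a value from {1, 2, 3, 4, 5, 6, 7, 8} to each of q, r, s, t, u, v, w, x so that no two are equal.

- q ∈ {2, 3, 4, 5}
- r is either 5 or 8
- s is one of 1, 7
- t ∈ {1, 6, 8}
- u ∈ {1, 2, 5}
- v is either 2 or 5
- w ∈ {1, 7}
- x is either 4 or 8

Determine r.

The 8 variables draw from only 8 values {1, 2, 3, 4, 5, 6, 7, 8}, so each is used; only q can be 3, hence q = 3.
The 7 still-open variables draw from only 7 values {1, 2, 4, 5, 6, 7, 8}, so each is used; only x can be 4, hence x = 4.
The 6 still-open variables together cover exactly {1, 2, 5, 6, 7, 8} — 6 values for 6 variables — and 6 appears only in t's list, so t = 6.
The 5 still-open variables together cover exactly {1, 2, 5, 7, 8} — 5 values for 5 variables — and 8 appears only in r's list, so r = 8.

8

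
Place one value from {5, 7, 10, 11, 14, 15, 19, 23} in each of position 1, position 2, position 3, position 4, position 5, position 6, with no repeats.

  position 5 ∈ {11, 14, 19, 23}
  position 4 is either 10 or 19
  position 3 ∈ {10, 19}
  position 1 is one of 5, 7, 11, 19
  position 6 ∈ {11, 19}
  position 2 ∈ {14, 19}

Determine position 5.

position 3 and position 4 between them cover only {10, 19} — a naked pair. Remove those values from position 1, position 2, position 5, position 6.
That leaves position 2 = 14. Remove 14 from position 5.
position 6 has just one choice, so position 6 = 11. Remove 11 from position 1, position 5.
So position 5 = 23.

23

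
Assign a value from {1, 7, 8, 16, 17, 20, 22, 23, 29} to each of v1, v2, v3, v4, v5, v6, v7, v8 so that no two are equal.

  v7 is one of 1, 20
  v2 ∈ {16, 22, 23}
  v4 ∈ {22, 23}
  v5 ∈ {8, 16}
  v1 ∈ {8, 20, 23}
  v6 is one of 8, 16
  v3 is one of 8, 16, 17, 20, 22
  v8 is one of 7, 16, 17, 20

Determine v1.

20

The 8 variables together cover exactly {1, 7, 8, 16, 17, 20, 22, 23} — 8 values for 8 variables — and 1 appears only in v7's list, so v7 = 1.
The 7 still-open variables draw from only 7 values {7, 8, 16, 17, 20, 22, 23}, so each is used; only v8 can be 7, hence v8 = 7.
Among the 6 still-open variables, 17 fits only v3 (and all 6 values in {8, 16, 17, 20, 22, 23} must be used), so v3 = 17.
Among the 5 still-open variables, 20 fits only v1 (and all 5 values in {8, 16, 20, 22, 23} must be used), so v1 = 20.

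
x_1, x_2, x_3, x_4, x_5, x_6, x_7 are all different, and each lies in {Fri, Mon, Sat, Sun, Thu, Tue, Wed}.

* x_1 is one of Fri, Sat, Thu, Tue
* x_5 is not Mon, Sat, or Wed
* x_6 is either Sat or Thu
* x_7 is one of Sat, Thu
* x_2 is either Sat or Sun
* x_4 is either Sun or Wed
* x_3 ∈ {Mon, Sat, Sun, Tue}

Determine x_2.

The 7 variables together cover exactly {Fri, Mon, Sat, Sun, Thu, Tue, Wed} — 7 values for 7 variables — and Mon appears only in x_3's list, so x_3 = Mon.
The 6 still-open variables together cover exactly {Fri, Sat, Sun, Thu, Tue, Wed} — 6 values for 6 variables — and Wed appears only in x_4's list, so x_4 = Wed.
x_6 and x_7 between them cover only {Sat, Thu} — a naked pair. Remove those values from x_1, x_2, x_5.
So x_2 = Sun.

Sun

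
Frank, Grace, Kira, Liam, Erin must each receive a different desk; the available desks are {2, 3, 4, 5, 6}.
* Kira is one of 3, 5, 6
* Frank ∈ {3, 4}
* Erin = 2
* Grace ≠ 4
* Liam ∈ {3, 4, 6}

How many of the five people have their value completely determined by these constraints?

Erin must be 2 (only option left). So Grace can't be 2.
Determined: Erin=2. The other people each still have more than one consistent value. That makes 1.

1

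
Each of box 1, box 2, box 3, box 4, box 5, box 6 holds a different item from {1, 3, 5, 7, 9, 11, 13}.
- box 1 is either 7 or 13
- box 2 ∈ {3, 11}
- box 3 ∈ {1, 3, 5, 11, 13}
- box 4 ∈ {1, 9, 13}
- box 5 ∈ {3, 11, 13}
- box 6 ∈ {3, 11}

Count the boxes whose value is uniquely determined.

The 2 variables box 2 and box 6 are confined to {3, 11}, which locks those values in; drop them from box 3, box 5.
That leaves box 5 = 13. Strike 13 from box 1, box 3, box 4.
box 1 has just one choice, so box 1 = 7.
Determined: box 1=7, box 5=13. The other boxes each still have more than one consistent value. That makes 2.

2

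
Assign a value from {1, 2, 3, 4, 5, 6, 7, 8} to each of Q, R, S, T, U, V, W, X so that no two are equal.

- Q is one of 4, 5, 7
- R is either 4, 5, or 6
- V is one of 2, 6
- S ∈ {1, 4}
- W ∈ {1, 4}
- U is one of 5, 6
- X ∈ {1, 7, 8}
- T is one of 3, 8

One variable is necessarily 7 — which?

The 8 variables together cover exactly {1, 2, 3, 4, 5, 6, 7, 8} — 8 values for 8 variables — and 2 appears only in V's list, so V = 2.
The 7 still-open variables draw from only 7 values {1, 3, 4, 5, 6, 7, 8}, so each is used; only T can be 3, hence T = 3.
The 6 still-open variables together cover exactly {1, 4, 5, 6, 7, 8} — 6 values for 6 variables — and 8 appears only in X's list, so X = 8.
The 5 still-open variables draw from only 5 values {1, 4, 5, 6, 7}, so each is used; only Q can be 7, hence Q = 7.

Q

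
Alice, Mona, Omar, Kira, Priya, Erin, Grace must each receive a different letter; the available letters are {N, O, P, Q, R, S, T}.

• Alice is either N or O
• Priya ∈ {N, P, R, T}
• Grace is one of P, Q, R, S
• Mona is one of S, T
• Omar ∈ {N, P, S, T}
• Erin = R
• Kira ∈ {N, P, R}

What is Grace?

Erin's domain is down to {R}, so Erin = R. Eliminate R elsewhere: Kira, Priya, Grace.
The 6 still-open variables draw from only 6 values {N, O, P, Q, S, T}, so each is used; only Alice can be O, hence Alice = O.
The 5 still-open variables draw from only 5 values {N, P, Q, S, T}, so each is used; only Grace can be Q, hence Grace = Q.

Q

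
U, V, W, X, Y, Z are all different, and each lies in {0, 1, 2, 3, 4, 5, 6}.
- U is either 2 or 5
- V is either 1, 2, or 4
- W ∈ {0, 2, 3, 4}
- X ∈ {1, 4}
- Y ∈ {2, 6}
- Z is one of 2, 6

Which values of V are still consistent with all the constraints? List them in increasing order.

1, 4

Y and Z share exactly the 2 values {2, 6}; by pigeonhole those values go to them, so strike 2, 6 from U, V, W.
U has just one choice, so U = 5.
The 2 variables V and X are confined to {1, 4}, which locks those values in; drop them from W.
No further eliminations apply; V can still be any of 1, 4.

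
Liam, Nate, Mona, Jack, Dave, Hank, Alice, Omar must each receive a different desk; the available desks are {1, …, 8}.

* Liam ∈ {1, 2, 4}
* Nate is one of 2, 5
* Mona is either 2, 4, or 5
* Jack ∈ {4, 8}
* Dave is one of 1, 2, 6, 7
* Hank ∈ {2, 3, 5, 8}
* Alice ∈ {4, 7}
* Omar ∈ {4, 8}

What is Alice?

The 8 variables draw from only 8 values {1, 2, 3, 4, 5, 6, 7, 8}, so each is used; only Hank can be 3, hence Hank = 3.
The 7 still-open variables draw from only 7 values {1, 2, 4, 5, 6, 7, 8}, so each is used; only Dave can be 6, hence Dave = 6.
Among the 6 still-open variables, 1 fits only Liam (and all 6 values in {1, 2, 4, 5, 7, 8} must be used), so Liam = 1.
The 5 still-open variables together cover exactly {2, 4, 5, 7, 8} — 5 values for 5 variables — and 7 appears only in Alice's list, so Alice = 7.

7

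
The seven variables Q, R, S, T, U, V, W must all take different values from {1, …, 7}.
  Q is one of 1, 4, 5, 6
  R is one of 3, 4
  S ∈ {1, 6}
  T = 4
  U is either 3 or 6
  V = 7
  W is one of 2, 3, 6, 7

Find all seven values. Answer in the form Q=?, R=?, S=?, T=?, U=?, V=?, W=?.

T's domain is down to {4}, so T = 4. Remove 4 from Q, R.
V has just one choice, so V = 7. So W can't be 7.
R's domain is down to {3}, so R = 3. Remove 3 from U, W.
U's domain is down to {6}, so U = 6. Eliminate 6 elsewhere: Q, S, W.
That leaves W = 2.
S has just one choice, so S = 1. So Q can't be 1.
Q must be 5 (only option left).

Q=5, R=3, S=1, T=4, U=6, V=7, W=2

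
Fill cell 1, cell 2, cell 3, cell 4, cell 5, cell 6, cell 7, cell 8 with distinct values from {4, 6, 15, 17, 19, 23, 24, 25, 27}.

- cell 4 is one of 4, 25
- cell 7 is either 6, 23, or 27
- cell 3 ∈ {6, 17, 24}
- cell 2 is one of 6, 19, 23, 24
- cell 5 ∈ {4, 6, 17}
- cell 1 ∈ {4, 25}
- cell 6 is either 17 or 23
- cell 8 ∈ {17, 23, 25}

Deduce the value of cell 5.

Among the 8 variables, 19 fits only cell 2 (and all 8 values in {4, 6, 17, 19, 23, 24, 25, 27} must be used), so cell 2 = 19.
The 7 still-open variables together cover exactly {4, 6, 17, 23, 24, 25, 27} — 7 values for 7 variables — and 24 appears only in cell 3's list, so cell 3 = 24.
Among the 6 still-open variables, 27 fits only cell 7 (and all 6 values in {4, 6, 17, 23, 25, 27} must be used), so cell 7 = 27.
The 5 still-open variables together cover exactly {4, 6, 17, 23, 25} — 5 values for 5 variables — and 6 appears only in cell 5's list, so cell 5 = 6.

6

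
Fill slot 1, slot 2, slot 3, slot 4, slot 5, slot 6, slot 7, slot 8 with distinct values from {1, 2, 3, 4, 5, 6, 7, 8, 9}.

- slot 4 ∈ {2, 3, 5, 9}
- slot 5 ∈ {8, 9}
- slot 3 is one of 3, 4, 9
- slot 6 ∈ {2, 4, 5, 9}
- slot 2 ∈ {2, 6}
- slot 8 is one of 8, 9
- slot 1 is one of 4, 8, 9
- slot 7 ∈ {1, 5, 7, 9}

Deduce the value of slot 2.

The 2 variables slot 5 and slot 8 are confined to {8, 9}, which locks those values in; drop them from slot 1, slot 3, slot 4, slot 6, slot 7.
slot 1 has just one choice, so slot 1 = 4. Strike 4 from slot 3, slot 6.
slot 3 has just one choice, so slot 3 = 3. So slot 4 can't be 3.
slot 4 and slot 6 share exactly the 2 values {2, 5}; by pigeonhole those values go to them, so strike 2, 5 from slot 2, slot 7.
So slot 2 = 6.

6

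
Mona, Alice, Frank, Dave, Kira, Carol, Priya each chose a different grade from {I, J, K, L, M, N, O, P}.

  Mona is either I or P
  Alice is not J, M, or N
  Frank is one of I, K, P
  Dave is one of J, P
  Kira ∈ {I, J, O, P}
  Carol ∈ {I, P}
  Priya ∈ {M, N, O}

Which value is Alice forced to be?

L

Mona and Carol between them cover only {I, P} — a naked pair. Remove those values from Alice, Frank, Dave, Kira.
Frank has just one choice, so Frank = K. Remove K from Alice.
Dave's domain is down to {J}, so Dave = J. Remove J from Kira.
Kira has just one choice, so Kira = O. Remove O from Alice, Priya.
So Alice = L.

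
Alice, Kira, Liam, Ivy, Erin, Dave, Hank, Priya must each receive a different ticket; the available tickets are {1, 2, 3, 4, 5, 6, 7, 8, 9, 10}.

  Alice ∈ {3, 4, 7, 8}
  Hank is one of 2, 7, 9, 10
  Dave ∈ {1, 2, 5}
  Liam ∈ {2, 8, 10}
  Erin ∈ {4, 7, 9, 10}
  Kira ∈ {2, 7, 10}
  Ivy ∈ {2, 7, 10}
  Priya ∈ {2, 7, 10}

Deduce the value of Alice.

3

The 3 variables Kira, Ivy, Priya are confined to {2, 7, 10}, which locks those values in; drop them from Alice, Liam, Erin, Dave, Hank.
That leaves Liam = 8. Eliminate 8 elsewhere: Alice.
Hank's domain is down to {9}, so Hank = 9. Strike 9 from Erin.
Erin has just one choice, so Erin = 4. Strike 4 from Alice.
So Alice = 3.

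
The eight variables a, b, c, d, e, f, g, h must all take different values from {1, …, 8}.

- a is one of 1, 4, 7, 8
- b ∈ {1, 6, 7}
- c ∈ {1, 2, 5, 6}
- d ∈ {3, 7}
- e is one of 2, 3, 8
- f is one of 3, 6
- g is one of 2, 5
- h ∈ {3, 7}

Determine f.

Among the 8 variables, 4 fits only a (and all 8 values in {1, 2, 3, 4, 5, 6, 7, 8} must be used), so a = 4.
Among the 7 still-open variables, 8 fits only e (and all 7 values in {1, 2, 3, 5, 6, 7, 8} must be used), so e = 8.
d and h share exactly the 2 values {3, 7}; by pigeonhole those values go to them, so strike 3, 7 from b, f.
So f = 6.

6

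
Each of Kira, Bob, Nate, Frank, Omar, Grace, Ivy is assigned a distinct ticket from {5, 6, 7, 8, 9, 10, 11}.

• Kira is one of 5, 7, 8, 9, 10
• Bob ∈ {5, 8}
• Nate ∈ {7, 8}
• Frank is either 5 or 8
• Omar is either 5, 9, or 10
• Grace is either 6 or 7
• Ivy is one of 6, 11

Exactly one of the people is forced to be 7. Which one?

The 7 variables together cover exactly {5, 6, 7, 8, 9, 10, 11} — 7 values for 7 variables — and 11 appears only in Ivy's list, so Ivy = 11.
The 6 still-open variables together cover exactly {5, 6, 7, 8, 9, 10} — 6 values for 6 variables — and 6 appears only in Grace's list, so Grace = 6.
The 2 variables Bob and Frank are confined to {5, 8}, which locks those values in; drop them from Kira, Nate, Omar.
So 7 goes to Nate.

Nate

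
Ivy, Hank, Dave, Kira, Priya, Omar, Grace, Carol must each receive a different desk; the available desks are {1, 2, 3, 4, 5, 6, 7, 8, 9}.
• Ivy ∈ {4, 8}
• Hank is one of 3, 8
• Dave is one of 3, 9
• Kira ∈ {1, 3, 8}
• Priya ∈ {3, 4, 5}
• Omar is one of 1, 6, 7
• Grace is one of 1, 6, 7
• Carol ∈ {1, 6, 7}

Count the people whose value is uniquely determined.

3

Among the 8 variables, 5 fits only Priya (and all 8 values in {1, 3, 4, 5, 6, 7, 8, 9} must be used), so Priya = 5.
The 7 still-open variables draw from only 7 values {1, 3, 4, 6, 7, 8, 9}, so each is used; only Ivy can be 4, hence Ivy = 4.
The 6 still-open variables together cover exactly {1, 3, 6, 7, 8, 9} — 6 values for 6 variables — and 9 appears only in Dave's list, so Dave = 9.
Omar, Grace, Carol share exactly the 3 values {1, 6, 7}; by pigeonhole those values go to them, so strike 1, 6, 7 from Kira.
Determined: Ivy=4, Dave=9, Priya=5. The other people each still have more than one consistent value. That makes 3.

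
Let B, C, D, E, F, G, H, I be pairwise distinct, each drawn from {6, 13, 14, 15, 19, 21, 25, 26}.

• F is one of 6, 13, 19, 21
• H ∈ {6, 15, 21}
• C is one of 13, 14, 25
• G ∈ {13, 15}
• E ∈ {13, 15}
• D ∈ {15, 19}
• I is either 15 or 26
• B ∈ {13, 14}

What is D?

19

The 8 variables together cover exactly {6, 13, 14, 15, 19, 21, 25, 26} — 8 values for 8 variables — and 25 appears only in C's list, so C = 25.
The 7 still-open variables together cover exactly {6, 13, 14, 15, 19, 21, 26} — 7 values for 7 variables — and 14 appears only in B's list, so B = 14.
The 6 still-open variables draw from only 6 values {6, 13, 15, 19, 21, 26}, so each is used; only I can be 26, hence I = 26.
E and G share exactly the 2 values {13, 15}; by pigeonhole those values go to them, so strike 13, 15 from D, F, H.
So D = 19.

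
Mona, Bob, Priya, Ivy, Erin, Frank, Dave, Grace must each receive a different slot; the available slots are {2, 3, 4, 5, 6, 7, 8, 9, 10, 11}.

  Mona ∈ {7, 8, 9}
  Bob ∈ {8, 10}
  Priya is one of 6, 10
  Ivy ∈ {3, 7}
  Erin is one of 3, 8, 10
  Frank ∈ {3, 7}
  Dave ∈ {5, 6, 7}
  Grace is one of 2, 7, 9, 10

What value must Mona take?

Among the 8 variables, 2 fits only Grace (and all 8 values in {2, 3, 5, 6, 7, 8, 9, 10} must be used), so Grace = 2.
The 7 still-open variables draw from only 7 values {3, 5, 6, 7, 8, 9, 10}, so each is used; only Dave can be 5, hence Dave = 5.
Among the 6 still-open variables, 6 fits only Priya (and all 6 values in {3, 6, 7, 8, 9, 10} must be used), so Priya = 6.
The 5 still-open variables draw from only 5 values {3, 7, 8, 9, 10}, so each is used; only Mona can be 9, hence Mona = 9.

9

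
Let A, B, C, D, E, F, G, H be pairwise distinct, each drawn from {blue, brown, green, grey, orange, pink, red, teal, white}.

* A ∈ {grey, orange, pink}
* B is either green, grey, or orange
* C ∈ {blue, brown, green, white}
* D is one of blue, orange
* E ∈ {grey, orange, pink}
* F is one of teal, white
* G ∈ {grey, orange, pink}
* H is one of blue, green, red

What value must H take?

A, E, G share exactly the 3 values {grey, orange, pink}; by pigeonhole those values go to them, so strike grey, orange, pink from B, D.
That leaves B = green. Eliminate green elsewhere: C, H.
That leaves D = blue. Strike blue from C, H.
So H = red.

red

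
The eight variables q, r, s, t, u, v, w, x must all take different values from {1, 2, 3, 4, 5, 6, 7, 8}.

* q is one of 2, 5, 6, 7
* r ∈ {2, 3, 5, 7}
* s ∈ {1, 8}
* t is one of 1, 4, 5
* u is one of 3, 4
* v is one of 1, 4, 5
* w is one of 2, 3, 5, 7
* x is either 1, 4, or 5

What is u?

3

The 8 variables together cover exactly {1, 2, 3, 4, 5, 6, 7, 8} — 8 values for 8 variables — and 6 appears only in q's list, so q = 6.
The 7 still-open variables together cover exactly {1, 2, 3, 4, 5, 7, 8} — 7 values for 7 variables — and 8 appears only in s's list, so s = 8.
The 3 variables t, v, x are confined to {1, 4, 5}, which locks those values in; drop them from r, u, w.
So u = 3.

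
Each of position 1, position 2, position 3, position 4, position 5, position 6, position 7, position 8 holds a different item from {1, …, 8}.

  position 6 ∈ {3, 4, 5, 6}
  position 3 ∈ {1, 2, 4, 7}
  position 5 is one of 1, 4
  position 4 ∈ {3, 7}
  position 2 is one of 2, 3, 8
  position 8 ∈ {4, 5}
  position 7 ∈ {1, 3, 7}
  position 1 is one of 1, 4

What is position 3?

The 8 variables together cover exactly {1, 2, 3, 4, 5, 6, 7, 8} — 8 values for 8 variables — and 6 appears only in position 6's list, so position 6 = 6.
Among the 7 still-open variables, 5 fits only position 8 (and all 7 values in {1, 2, 3, 4, 5, 7, 8} must be used), so position 8 = 5.
The 6 still-open variables draw from only 6 values {1, 2, 3, 4, 7, 8}, so each is used; only position 2 can be 8, hence position 2 = 8.
The 5 still-open variables draw from only 5 values {1, 2, 3, 4, 7}, so each is used; only position 3 can be 2, hence position 3 = 2.

2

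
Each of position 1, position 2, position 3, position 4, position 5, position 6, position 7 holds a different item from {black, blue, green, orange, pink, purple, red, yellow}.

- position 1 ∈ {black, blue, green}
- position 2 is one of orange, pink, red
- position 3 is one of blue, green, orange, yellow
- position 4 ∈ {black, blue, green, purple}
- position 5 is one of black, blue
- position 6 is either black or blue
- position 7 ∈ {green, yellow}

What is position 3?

orange

position 5 and position 6 share exactly the 2 values {black, blue}; by pigeonhole those values go to them, so strike black, blue from position 1, position 3, position 4.
position 1's domain is down to {green}, so position 1 = green. Strike green from position 3, position 4, position 7.
position 4 must be purple (only option left).
position 7 must be yellow (only option left). Strike yellow from position 3.
So position 3 = orange.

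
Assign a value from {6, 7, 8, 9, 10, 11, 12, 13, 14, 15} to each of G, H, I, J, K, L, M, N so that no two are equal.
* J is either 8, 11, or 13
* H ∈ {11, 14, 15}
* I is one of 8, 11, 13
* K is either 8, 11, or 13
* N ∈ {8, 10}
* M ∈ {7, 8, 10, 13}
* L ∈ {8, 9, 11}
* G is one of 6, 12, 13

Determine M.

I, J, K share exactly the 3 values {8, 11, 13}; by pigeonhole those values go to them, so strike 8, 11, 13 from G, H, L, M, N.
L's domain is down to {9}, so L = 9.
N has just one choice, so N = 10. So M can't be 10.
So M = 7.

7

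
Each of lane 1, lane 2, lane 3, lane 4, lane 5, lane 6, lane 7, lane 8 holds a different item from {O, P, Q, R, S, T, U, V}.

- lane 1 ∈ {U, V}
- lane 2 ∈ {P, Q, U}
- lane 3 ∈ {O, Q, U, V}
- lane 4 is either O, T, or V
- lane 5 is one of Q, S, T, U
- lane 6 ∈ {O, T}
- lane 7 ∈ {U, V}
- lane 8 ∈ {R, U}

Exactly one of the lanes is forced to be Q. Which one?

lane 3

Among the 8 variables, P fits only lane 2 (and all 8 values in {O, P, Q, R, S, T, U, V} must be used), so lane 2 = P.
Among the 7 still-open variables, R fits only lane 8 (and all 7 values in {O, Q, R, S, T, U, V} must be used), so lane 8 = R.
Among the 6 still-open variables, S fits only lane 5 (and all 6 values in {O, Q, S, T, U, V} must be used), so lane 5 = S.
The 5 still-open variables draw from only 5 values {O, Q, T, U, V}, so each is used; only lane 3 can be Q, hence lane 3 = Q.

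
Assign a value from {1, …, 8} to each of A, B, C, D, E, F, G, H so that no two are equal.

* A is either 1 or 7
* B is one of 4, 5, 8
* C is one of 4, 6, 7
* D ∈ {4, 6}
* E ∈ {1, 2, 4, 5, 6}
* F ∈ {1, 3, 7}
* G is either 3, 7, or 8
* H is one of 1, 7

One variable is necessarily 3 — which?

F

Among the 8 variables, 2 fits only E (and all 8 values in {1, 2, 3, 4, 5, 6, 7, 8} must be used), so E = 2.
The 7 still-open variables together cover exactly {1, 3, 4, 5, 6, 7, 8} — 7 values for 7 variables — and 5 appears only in B's list, so B = 5.
Among the 6 still-open variables, 8 fits only G (and all 6 values in {1, 3, 4, 6, 7, 8} must be used), so G = 8.
The 5 still-open variables together cover exactly {1, 3, 4, 6, 7} — 5 values for 5 variables — and 3 appears only in F's list, so F = 3.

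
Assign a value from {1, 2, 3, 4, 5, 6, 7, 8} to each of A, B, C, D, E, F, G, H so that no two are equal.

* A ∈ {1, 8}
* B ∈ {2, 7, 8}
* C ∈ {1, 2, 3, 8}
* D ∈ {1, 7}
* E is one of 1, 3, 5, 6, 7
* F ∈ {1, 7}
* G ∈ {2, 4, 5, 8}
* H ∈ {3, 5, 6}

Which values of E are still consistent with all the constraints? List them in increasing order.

The 8 variables together cover exactly {1, 2, 3, 4, 5, 6, 7, 8} — 8 values for 8 variables — and 4 appears only in G's list, so G = 4.
The 2 variables D and F are confined to {1, 7}, which locks those values in; drop them from A, B, C, E.
A has just one choice, so A = 8. Eliminate 8 elsewhere: B, C.
B has just one choice, so B = 2. So C can't be 2.
C must be 3 (only option left). Eliminate 3 elsewhere: E, H.
No further eliminations apply; E can still be any of 5, 6.

5, 6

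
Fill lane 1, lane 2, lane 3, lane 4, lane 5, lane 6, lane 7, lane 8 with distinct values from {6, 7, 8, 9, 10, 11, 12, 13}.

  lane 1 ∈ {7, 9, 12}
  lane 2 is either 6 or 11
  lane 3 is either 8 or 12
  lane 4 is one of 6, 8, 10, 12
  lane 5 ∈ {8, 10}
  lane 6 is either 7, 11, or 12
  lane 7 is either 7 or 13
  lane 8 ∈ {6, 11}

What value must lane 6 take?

The 8 variables draw from only 8 values {6, 7, 8, 9, 10, 11, 12, 13}, so each is used; only lane 1 can be 9, hence lane 1 = 9.
The 7 still-open variables draw from only 7 values {6, 7, 8, 10, 11, 12, 13}, so each is used; only lane 7 can be 13, hence lane 7 = 13.
The 6 still-open variables together cover exactly {6, 7, 8, 10, 11, 12} — 6 values for 6 variables — and 7 appears only in lane 6's list, so lane 6 = 7.

7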